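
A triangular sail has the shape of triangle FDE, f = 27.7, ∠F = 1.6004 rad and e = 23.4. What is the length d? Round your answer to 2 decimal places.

14.15

Law of sines: sin E = e·sin F/f ≈ 0.84440.
Since f ≥ e, only the acute value applies: ∠E ≈ 1.0054 rad.
Then ∠D = π − ∠F − ∠E ≈ 0.5358 rad.
Law of sines gives d = f·sin D/sin F ≈ 14.147.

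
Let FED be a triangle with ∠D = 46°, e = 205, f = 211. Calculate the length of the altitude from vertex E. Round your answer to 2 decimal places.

By the law of cosines, d² = f² + e² − 2·f·e·cos D = 26451, so d ≈ 162.64.
Area = ½·f·e·sin D ≈ 15558.
The altitude from E has length 2·area/e ≈ 151.78.

151.78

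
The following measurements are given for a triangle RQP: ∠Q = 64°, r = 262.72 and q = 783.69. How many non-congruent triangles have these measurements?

r·sin Q = 262.72·sin(64°) ≈ 236.1.
Since q ≥ r, exactly one triangle exists.

1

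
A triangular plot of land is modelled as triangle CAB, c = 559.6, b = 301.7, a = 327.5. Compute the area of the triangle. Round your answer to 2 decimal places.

area ≈ 40198.95

Semiperimeter s = (559.6 + 327.5 + 301.7)/2 = 594.4.
Heron's formula: area = √(594.4·34.8·266.9·292.7) ≈ 40199.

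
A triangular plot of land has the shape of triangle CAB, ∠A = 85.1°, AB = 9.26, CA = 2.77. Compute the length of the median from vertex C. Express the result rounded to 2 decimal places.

m_C ≈ 5.19

By the law of cosines, BC² = CA² + AB² − 2·CA·AB·cos A = 89.039, so BC ≈ 9.436.
Median from C: ½√(2·BC² + 2·CA² − AB²) ≈ 5.1883.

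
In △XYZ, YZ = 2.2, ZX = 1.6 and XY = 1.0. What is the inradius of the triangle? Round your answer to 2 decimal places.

r ≈ 0.31

Semiperimeter s = (2.2 + 1.6 + 1)/2 = 2.4.
Heron's formula: area = √(2.4·0.2·0.8·1.4) ≈ 0.73321.
Inradius = area/s = 0.73321/2.4 ≈ 0.30551.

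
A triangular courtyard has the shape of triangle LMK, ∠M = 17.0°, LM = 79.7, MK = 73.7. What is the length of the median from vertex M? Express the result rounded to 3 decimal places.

75.859

By the law of cosines, KL² = LM² + MK² − 2·LM·MK·cos M = 549.32, so KL ≈ 23.438.
Median from M: ½√(2·LM² + 2·MK² − KL²) ≈ 75.859.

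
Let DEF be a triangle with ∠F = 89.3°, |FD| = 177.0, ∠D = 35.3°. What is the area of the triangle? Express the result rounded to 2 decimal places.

10995.96

The third angle is ∠E = 180° − ∠F − ∠D = 55.40°.
Law of sines: |EF| = |FD|·sin D/sin E ≈ 124.26.
Law of sines: |DE| = |FD|·sin F/sin E ≈ 215.02.
Area = ½·|FD|·|EF|·sin F ≈ 10996.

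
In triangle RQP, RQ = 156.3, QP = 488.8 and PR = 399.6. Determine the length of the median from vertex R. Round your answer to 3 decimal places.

Median from R: ½√(2·PR² + 2·RQ² − QP²) ≈ 179.79.

179.788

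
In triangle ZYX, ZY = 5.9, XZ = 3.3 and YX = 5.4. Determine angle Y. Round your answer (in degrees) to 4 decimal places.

By the law of cosines, cos Y = (ZY² + YX² − XZ²) / (2·ZY·YX) ≈ 0.83302, so ∠Y ≈ 33.59°.

∠Y ≈ 33.5898°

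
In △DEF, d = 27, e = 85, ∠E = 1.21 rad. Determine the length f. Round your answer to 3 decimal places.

Law of sines: sin D = d·sin E/e ≈ 0.29720.
Since e ≥ d, only the acute value applies: ∠D ≈ 0.302 rad.
Then ∠F = π − ∠E − ∠D ≈ 1.630 rad.
Law of sines gives f = e·sin F/sin E ≈ 90.691.

90.691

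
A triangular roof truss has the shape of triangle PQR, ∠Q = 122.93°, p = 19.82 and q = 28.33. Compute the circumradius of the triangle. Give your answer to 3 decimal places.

Law of sines: sin P = p·sin Q/q ≈ 0.58721.
Since q ≥ p, only the acute value applies: ∠P ≈ 35.96°.
Then ∠R = 180° − ∠Q − ∠P ≈ 21.11°.
Law of sines gives r = q·sin R/sin Q ≈ 12.157.
Circumradius = q/(2 sin Q) ≈ 16.876.

16.876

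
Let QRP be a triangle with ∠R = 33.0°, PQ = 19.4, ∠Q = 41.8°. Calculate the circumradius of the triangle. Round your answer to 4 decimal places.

17.8100

The third angle is ∠P = 180° − ∠Q − ∠R = 105.20°.
Law of sines: RP = PQ·sin Q/sin R ≈ 23.742.
Law of sines: QR = PQ·sin P/sin R ≈ 34.374.
Circumradius = PQ/(2 sin R) ≈ 17.81.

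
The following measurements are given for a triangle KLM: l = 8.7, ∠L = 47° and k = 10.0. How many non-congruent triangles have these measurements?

k·sin L = 10.0·sin(47°) ≈ 7.314.
Since k sin L < l < k (7.314 < 8.7 < 10.0), two triangles exist.

2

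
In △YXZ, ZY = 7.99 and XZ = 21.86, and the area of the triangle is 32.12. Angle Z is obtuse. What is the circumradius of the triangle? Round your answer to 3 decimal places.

R ≈ 40.018

From area = ½·XZ·ZY·sin Z, we get sin Z = 2·area/(XZ·ZY) ≈ 0.36780.
Taking the obtuse solution, ∠Z ≈ 158.42°.
Law of cosines then gives YX ≈ 29.437.
Circumradius = YX/(2 sin Z) ≈ 40.018.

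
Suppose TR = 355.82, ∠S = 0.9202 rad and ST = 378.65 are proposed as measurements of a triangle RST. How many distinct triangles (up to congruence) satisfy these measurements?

ST·sin S = 378.65·sin(0.9202 rad) ≈ 301.3.
Since ST sin S < TR < ST (301.3 < 355.82 < 378.65), two triangles exist.

2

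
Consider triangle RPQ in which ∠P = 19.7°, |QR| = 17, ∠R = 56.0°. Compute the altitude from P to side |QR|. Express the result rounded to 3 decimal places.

40.514

The third angle is ∠Q = 180° − ∠R − ∠P = 104.30°.
Law of sines: |PQ| = |QR|·sin R/sin P ≈ 41.809.
Law of sines: |RP| = |QR|·sin Q/sin P ≈ 48.868.
Area = ½·|QR|·|PQ|·sin Q ≈ 344.37.
The altitude from P has length 2·area/|QR| ≈ 40.514.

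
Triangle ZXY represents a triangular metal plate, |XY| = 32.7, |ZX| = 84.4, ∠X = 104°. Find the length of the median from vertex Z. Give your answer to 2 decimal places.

89.77

By the law of cosines, |YZ|² = |ZX|² + |XY|² − 2·|ZX|·|XY|·cos X = 9528, so |YZ| ≈ 97.611.
Median from Z: ½√(2·|YZ|² + 2·|ZX|² − |XY|²) ≈ 89.768.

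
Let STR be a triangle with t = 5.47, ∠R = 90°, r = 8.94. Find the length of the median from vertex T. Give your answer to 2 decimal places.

Law of sines: sin T = t·sin R/r ≈ 0.61186.
Since r ≥ t, only the acute value applies: ∠T ≈ 37.72°.
Then ∠S = 180° − ∠R − ∠T ≈ 52.28°.
Law of sines gives s = r·sin S/sin R ≈ 7.0713.
Median from T: ½√(2·r² + 2·s² − t²) ≈ 7.5817.

7.58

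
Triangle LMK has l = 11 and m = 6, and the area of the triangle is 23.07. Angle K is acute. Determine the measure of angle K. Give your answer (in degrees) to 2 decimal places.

From area = ½·l·m·sin K, we get sin K = 2·area/(l·m) ≈ 0.69909.
Taking the acute solution, ∠K ≈ 44.35°.

∠K ≈ 44.35°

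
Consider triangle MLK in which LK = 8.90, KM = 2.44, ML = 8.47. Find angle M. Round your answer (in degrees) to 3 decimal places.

∠M ≈ 92.101°

By the law of cosines, cos M = (KM² + ML² − LK²) / (2·KM·ML) ≈ -0.03667, so ∠M ≈ 92.10°.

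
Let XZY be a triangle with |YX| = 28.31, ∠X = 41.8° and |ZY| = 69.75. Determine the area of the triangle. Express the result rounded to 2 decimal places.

Law of sines: sin Z = |YX|·sin X/|ZY| ≈ 0.27053.
Since |ZY| ≥ |YX|, only the acute value applies: ∠Z ≈ 15.70°.
Then ∠Y = 180° − ∠X − ∠Z ≈ 122.50°.
Law of sines gives |XZ| = |ZY|·sin Y/sin X ≈ 88.254.
Area = ½·|ZY|·|YX|·sin Y ≈ 832.65.

area ≈ 832.65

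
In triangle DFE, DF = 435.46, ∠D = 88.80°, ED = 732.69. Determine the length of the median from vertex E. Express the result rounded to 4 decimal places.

m_E ≈ 759.9731

By the law of cosines, FE² = ED² + DF² − 2·ED·DF·cos D = 7.131e+05, so FE ≈ 844.45.
Median from E: ½√(2·FE² + 2·ED² − DF²) ≈ 759.97.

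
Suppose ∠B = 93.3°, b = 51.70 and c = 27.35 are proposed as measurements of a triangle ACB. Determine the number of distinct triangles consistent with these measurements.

1

c·sin B = 27.35·sin(93.3°) ≈ 27.3.
Since ∠B is not acute, a triangle exists only if b > c; here b > c, so there is exactly one triangle.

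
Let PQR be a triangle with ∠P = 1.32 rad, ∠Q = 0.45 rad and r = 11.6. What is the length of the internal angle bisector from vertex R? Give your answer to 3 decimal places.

The third angle is ∠R = π − ∠P − ∠Q = 1.372 rad.
Law of sines: p = r·sin P/sin R ≈ 11.464.
Law of sines: q = r·sin Q/sin R ≈ 5.1474.
The bisector from R has length 2·p·q·cos(∠R/2)/(p+q) ≈ 5.4984.

5.498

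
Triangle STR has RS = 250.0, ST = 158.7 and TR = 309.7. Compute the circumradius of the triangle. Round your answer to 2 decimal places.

155.69

By the law of cosines, cos S = (RS² + ST² − TR²) / (2·RS·ST) ≈ -0.10370, so ∠S ≈ 95.95°.
Circumradius = TR/(2 sin S) ≈ 155.69.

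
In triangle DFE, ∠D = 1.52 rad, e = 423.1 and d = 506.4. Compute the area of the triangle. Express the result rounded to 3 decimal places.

area ≈ 63503.236

Law of sines: sin E = e·sin D/d ≈ 0.83443.
Since d ≥ e, only the acute value applies: ∠E ≈ 0.987 rad.
Then ∠F = π − ∠D − ∠E ≈ 0.634 rad.
Law of sines gives f = d·sin F/sin D ≈ 300.57.
Area = ½·d·e·sin F ≈ 63503.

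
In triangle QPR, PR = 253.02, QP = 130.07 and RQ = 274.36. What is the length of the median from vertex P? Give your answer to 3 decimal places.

Median from P: ½√(2·QP² + 2·PR² − RQ²) ≈ 147.14.

m_P ≈ 147.140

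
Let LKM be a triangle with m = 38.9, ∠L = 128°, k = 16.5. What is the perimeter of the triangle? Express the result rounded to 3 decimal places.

perimeter ≈ 106.152

By the law of cosines, l² = k² + m² − 2·k·m·cos L = 2575.8, so l ≈ 50.752.
Semiperimeter s = (50.752+16.5+38.9)/2 = 53.076.
Perimeter = 50.752 + 16.5 + 38.9 = 106.15.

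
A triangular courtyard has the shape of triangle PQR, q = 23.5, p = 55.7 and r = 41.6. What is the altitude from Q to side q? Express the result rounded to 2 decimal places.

Semiperimeter s = (55.7 + 23.5 + 41.6)/2 = 60.4.
Heron's formula: area = √(60.4·4.7·36.9·18.8) ≈ 443.77.
The altitude from Q has length 2·area/q ≈ 37.768.

h_Q ≈ 37.77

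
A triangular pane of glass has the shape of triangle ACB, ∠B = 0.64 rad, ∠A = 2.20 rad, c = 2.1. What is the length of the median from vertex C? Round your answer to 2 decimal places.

m_C ≈ 4.91

The third angle is ∠C = π − ∠B − ∠A = 0.302 rad.
Law of sines: a = c·sin A/sin C ≈ 5.7158.
Law of sines: b = c·sin B/sin C ≈ 4.222.
Median from C: ½√(2·b² + 2·a² − c²) ≈ 4.9138.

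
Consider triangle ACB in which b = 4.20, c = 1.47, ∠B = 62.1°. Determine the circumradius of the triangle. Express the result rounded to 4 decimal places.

Law of sines: sin C = c·sin B/b ≈ 0.30932.
Since b ≥ c, only the acute value applies: ∠C ≈ 18.02°.
Then ∠A = 180° − ∠B − ∠C ≈ 99.88°.
Law of sines gives a = b·sin A/sin B ≈ 4.6819.
Circumradius = b/(2 sin B) ≈ 2.3762.

2.3762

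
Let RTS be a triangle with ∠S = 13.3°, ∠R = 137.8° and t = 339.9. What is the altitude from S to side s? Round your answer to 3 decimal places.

The third angle is ∠T = 180° − ∠S − ∠R = 28.90°.
Law of sines: r = t·sin R/sin T ≈ 472.43.
Law of sines: s = t·sin S/sin T ≈ 161.8.
Area = ½·t·r·sin S ≈ 18471.
The altitude from S has length 2·area/s ≈ 228.32.

228.318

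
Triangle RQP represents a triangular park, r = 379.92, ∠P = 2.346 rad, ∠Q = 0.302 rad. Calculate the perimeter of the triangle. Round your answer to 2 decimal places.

The third angle is ∠R = π − ∠Q − ∠P = 0.494 rad.
Law of sines: q = r·sin Q/sin R ≈ 238.5.
Law of sines: p = r·sin P/sin R ≈ 572.76.
Semiperimeter s = (379.92+238.5+572.76)/2 = 595.59.
Perimeter = 379.92 + 238.5 + 572.76 = 1191.2.

perimeter ≈ 1191.18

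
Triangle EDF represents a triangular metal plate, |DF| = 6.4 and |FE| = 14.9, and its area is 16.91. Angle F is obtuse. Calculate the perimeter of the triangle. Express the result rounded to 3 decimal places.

From area = ½·|DF|·|FE|·sin F, we get sin F = 2·area/(|DF|·|FE|) ≈ 0.35466.
Taking the obtuse solution, ∠F ≈ 159.23°.
Law of cosines then gives |ED| ≈ 21.007.
Perimeter = 6.4 + 14.9 + 21.007 = 42.307.

42.307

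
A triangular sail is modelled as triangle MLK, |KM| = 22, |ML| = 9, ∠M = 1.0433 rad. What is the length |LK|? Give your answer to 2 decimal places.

19.12

By the law of cosines, |LK|² = |KM|² + |ML|² − 2·|KM|·|ML|·cos M = 365.66, so |LK| ≈ 19.122.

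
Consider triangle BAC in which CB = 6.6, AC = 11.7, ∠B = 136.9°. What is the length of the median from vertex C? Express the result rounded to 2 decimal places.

Law of sines: sin A = CB·sin B/AC ≈ 0.38544.
Since AC ≥ CB, only the acute value applies: ∠A ≈ 22.67°.
Then ∠C = 180° − ∠B − ∠A ≈ 20.43°.
Law of sines gives BA = AC·sin C/sin B ≈ 5.9769.
Median from C: ½√(2·AC² + 2·CB² − BA²) ≈ 9.0163.

m_C ≈ 9.02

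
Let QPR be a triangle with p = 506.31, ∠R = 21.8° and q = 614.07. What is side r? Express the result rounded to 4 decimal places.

236.8145

By the law of cosines, r² = q² + p² − 2·q·p·cos R = 56081, so r ≈ 236.81.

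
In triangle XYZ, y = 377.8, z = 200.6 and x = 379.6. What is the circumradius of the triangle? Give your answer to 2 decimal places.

196.37

By the law of cosines, cos X = (y² + z² − x²) / (2·y·z) ≈ 0.25649, so ∠X ≈ 75.14°.
Circumradius = x/(2 sin X) ≈ 196.37.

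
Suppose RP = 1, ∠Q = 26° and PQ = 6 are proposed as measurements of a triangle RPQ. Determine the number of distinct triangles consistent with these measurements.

PQ·sin Q = 6·sin(26°) ≈ 2.63.
Since RP = 1 < 2.63 = PQ sin Q, no triangle exists.

0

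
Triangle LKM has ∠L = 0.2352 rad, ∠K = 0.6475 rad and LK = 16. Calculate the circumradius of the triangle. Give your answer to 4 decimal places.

The third angle is ∠M = π − ∠L − ∠K = 2.2589 rad.
Law of sines: KM = LK·sin L/sin M ≈ 4.8269.
Law of sines: ML = LK·sin K/sin M ≈ 12.494.
Circumradius = LK/(2 sin M) ≈ 10.357.

10.3566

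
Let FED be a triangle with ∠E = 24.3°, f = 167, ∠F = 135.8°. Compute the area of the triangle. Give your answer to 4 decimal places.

2801.6621

The third angle is ∠D = 180° − ∠F − ∠E = 19.90°.
Law of sines: e = f·sin E/sin F ≈ 98.575.
Law of sines: d = f·sin D/sin F ≈ 81.535.
Area = ½·f·e·sin D ≈ 2801.7.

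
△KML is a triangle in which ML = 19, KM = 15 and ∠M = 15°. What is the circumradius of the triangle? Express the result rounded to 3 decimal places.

11.498

By the law of cosines, LK² = KM² + ML² − 2·KM·ML·cos M = 35.422, so LK ≈ 5.9517.
Area = ½·KM·ML·sin M ≈ 36.882.
Circumradius = LK/(2 sin M) ≈ 11.498.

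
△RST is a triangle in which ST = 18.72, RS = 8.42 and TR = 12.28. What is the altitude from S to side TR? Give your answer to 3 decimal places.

Semiperimeter s = (18.72 + 12.28 + 8.42)/2 = 19.71.
Heron's formula: area = √(19.71·0.99·7.43·11.29) ≈ 40.458.
The altitude from S has length 2·area/TR ≈ 6.5892.

h_S ≈ 6.589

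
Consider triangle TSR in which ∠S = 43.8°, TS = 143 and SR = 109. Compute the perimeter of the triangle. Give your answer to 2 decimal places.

perimeter ≈ 351.15

By the law of cosines, RT² = TS² + SR² − 2·TS·SR·cos S = 9829.8, so RT ≈ 99.146.
Semiperimeter s = (109+99.146+143)/2 = 175.57.
Perimeter = 109 + 99.146 + 143 = 351.15.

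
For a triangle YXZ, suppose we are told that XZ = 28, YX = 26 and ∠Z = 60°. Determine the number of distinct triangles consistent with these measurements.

XZ·sin Z = 28·sin(60°) ≈ 24.25.
Since XZ sin Z < YX < XZ (24.25 < 26 < 28), two triangles exist.

2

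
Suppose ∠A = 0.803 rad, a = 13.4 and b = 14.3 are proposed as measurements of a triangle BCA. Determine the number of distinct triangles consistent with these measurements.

b·sin A = 14.3·sin(0.803 rad) ≈ 10.29.
Since b sin A < a < b (10.29 < 13.4 < 14.3), two triangles exist.

2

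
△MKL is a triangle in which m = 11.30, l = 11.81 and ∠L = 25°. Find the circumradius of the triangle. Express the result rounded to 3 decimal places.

Law of sines: sin M = m·sin L/l ≈ 0.40437.
Since l ≥ m, only the acute value applies: ∠M ≈ 23.85°.
Then ∠K = 180° − ∠L − ∠M ≈ 131.15°.
Law of sines gives k = l·sin K/sin L ≈ 21.043.
Circumradius = l/(2 sin L) ≈ 13.972.

R ≈ 13.972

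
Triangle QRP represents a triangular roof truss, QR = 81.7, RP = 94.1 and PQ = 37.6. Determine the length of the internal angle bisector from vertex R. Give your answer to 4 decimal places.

t_R ≈ 85.6521

By the law of cosines, cos R = (QR² + RP² − PQ²) / (2·QR·RP) ≈ 0.91805, so ∠R ≈ 23.36°.
The bisector from R has length 2·QR·RP·cos(∠R/2)/(QR+RP) ≈ 85.652.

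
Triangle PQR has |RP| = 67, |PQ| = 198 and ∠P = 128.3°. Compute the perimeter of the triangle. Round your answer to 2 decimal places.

By the law of cosines, |QR|² = |RP|² + |PQ|² − 2·|RP|·|PQ|·cos P = 60137, so |QR| ≈ 245.23.
Semiperimeter s = (245.23+67+198)/2 = 255.11.
Perimeter = 245.23 + 67 + 198 = 510.23.

510.23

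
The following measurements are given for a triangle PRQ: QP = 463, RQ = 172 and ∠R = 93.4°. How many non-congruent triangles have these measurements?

1

RQ·sin R = 172·sin(93.4°) ≈ 171.7.
Since ∠R is not acute, a triangle exists only if QP > RQ; here QP > RQ, so there is exactly one triangle.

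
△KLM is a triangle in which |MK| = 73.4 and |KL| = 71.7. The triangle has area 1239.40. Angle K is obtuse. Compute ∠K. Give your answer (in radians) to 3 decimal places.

From area = ½·|MK|·|KL|·sin K, we get sin K = 2·area/(|MK|·|KL|) ≈ 0.47101.
Taking the obtuse solution, ∠K ≈ 2.6512 rad.

∠K ≈ 2.651 rad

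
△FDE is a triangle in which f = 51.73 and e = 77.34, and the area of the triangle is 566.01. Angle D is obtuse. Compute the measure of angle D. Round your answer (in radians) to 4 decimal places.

2.8547

From area = ½·e·f·sin D, we get sin D = 2·area/(e·f) ≈ 0.28295.
Taking the obtuse solution, ∠D ≈ 2.855 rad.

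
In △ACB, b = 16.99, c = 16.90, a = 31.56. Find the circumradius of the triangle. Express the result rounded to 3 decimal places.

By the law of cosines, cos A = (c² + b² − a²) / (2·c·b) ≈ -0.73444, so ∠A ≈ 137.26°.
Circumradius = a/(2 sin A) ≈ 23.251.

R ≈ 23.251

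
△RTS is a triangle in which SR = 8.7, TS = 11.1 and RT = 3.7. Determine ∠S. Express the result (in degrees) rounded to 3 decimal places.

∠S ≈ 16.475°

By the law of cosines, cos S = (TS² + SR² − RT²) / (2·TS·SR) ≈ 0.95894, so ∠S ≈ 16.48°.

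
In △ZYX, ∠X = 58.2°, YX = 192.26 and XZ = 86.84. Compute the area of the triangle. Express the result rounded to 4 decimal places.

7094.8440

Area = ½·YX·XZ·sin X ≈ 7094.8.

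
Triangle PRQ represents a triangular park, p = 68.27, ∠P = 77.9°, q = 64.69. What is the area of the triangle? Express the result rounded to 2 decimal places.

Law of sines: sin Q = q·sin P/p ≈ 0.92651.
Since p ≥ q, only the acute value applies: ∠Q ≈ 67.90°.
Then ∠R = 180° − ∠P − ∠Q ≈ 34.20°.
Law of sines gives r = p·sin R/sin P ≈ 39.248.
Area = ½·p·q·sin R ≈ 1241.3.

1241.28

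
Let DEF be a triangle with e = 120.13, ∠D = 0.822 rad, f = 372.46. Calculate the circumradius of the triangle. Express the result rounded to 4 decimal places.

By the law of cosines, d² = e² + f² − 2·e·f·cos D = 92239, so d ≈ 303.71.
Area = ½·e·f·sin D ≈ 16388.
Circumradius = d/(2 sin D) ≈ 207.31.

R ≈ 207.3067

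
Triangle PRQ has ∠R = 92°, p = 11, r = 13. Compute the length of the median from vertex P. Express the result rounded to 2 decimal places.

8.70

Law of sines: sin P = p·sin R/r ≈ 0.84564.
Since r ≥ p, only the acute value applies: ∠P ≈ 57.74°.
Then ∠Q = 180° − ∠R − ∠P ≈ 30.26°.
Law of sines gives q = r·sin Q/sin R ≈ 6.5549.
Median from P: ½√(2·r² + 2·q² − p²) ≈ 8.7025.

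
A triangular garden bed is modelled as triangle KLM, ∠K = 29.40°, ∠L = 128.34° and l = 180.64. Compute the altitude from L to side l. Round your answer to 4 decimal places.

The third angle is ∠M = 180° − ∠K − ∠L = 22.26°.
Law of sines: k = l·sin K/sin L ≈ 113.06.
Law of sines: m = l·sin M/sin L ≈ 87.243.
Area = ½·l·k·sin M ≈ 3868.2.
The altitude from L has length 2·area/l ≈ 42.828.

h_L ≈ 42.8278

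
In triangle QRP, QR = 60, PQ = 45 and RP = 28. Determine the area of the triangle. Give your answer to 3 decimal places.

Semiperimeter s = (28 + 45 + 60)/2 = 66.5.
Heron's formula: area = √(66.5·38.5·21.5·6.5) ≈ 598.16.

area ≈ 598.160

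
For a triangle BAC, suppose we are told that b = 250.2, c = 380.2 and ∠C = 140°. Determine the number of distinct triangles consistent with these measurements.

b·sin C = 250.2·sin(140°) ≈ 160.8.
Since ∠C is not acute, a triangle exists only if c > b; here c > b, so there is exactly one triangle.

1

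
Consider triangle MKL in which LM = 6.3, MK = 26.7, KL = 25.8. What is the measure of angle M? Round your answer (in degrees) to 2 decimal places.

By the law of cosines, cos M = (LM² + MK² − KL²) / (2·LM·MK) ≈ 0.25843, so ∠M ≈ 75.02°.

∠M ≈ 75.02°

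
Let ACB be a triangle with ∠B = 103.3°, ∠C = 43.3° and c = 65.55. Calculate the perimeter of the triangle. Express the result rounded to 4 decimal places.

211.1802

The third angle is ∠A = 180° − ∠C − ∠B = 33.40°.
Law of sines: a = c·sin A/sin C ≈ 52.615.
Law of sines: b = c·sin B/sin C ≈ 93.016.
Semiperimeter s = (52.615+65.55+93.016)/2 = 105.59.
Perimeter = 52.615 + 65.55 + 93.016 = 211.18.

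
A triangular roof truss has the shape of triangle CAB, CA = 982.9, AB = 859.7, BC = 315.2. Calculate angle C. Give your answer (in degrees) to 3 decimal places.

∠C ≈ 58.217°

By the law of cosines, cos C = (BC² + CA² − AB²) / (2·BC·CA) ≈ 0.52671, so ∠C ≈ 58.22°.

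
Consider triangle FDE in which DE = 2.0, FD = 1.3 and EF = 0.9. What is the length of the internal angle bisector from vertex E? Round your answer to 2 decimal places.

By the law of cosines, cos E = (DE² + EF² − FD²) / (2·DE·EF) ≈ 0.86667, so ∠E ≈ 29.93°.
The bisector from E has length 2·DE·EF·cos(∠E/2)/(DE+EF) ≈ 1.1993.

1.20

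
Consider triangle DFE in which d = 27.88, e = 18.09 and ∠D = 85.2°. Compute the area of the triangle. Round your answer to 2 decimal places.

205.34

Law of sines: sin E = e·sin D/d ≈ 0.64658.
Since d ≥ e, only the acute value applies: ∠E ≈ 40.28°.
Then ∠F = 180° − ∠D − ∠E ≈ 54.52°.
Law of sines gives f = d·sin F/sin D ≈ 22.782.
Area = ½·d·e·sin F ≈ 205.34.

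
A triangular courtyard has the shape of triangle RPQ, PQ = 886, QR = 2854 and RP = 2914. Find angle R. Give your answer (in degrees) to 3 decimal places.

∠R ≈ 17.632°

By the law of cosines, cos R = (QR² + RP² − PQ²) / (2·QR·RP) ≈ 0.95302, so ∠R ≈ 17.63°.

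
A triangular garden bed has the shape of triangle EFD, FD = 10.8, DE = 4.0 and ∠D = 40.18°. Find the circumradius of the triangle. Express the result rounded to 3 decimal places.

R ≈ 6.326

By the law of cosines, EF² = FD² + DE² − 2·FD·DE·cos D = 66.629, so EF ≈ 8.1626.
Area = ½·FD·DE·sin D ≈ 13.936.
Circumradius = EF/(2 sin D) ≈ 6.3257.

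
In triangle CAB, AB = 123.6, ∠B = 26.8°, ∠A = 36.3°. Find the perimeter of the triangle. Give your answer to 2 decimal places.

The third angle is ∠C = 180° − ∠A − ∠B = 116.90°.
Law of sines: BC = AB·sin A/sin C ≈ 82.051.
Law of sines: CA = AB·sin B/sin C ≈ 62.49.
Semiperimeter s = (123.6+82.051+62.49)/2 = 134.07.
Perimeter = 123.6 + 82.051 + 62.49 = 268.14.

268.14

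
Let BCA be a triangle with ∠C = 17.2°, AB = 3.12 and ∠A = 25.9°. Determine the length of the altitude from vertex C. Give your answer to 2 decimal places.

3.15

The third angle is ∠B = 180° − ∠C − ∠A = 136.90°.
Law of sines: CA = AB·sin B/sin C ≈ 7.2092.
Law of sines: BC = AB·sin A/sin C ≈ 4.6087.
Area = ½·AB·CA·sin A ≈ 4.9124.
The altitude from C has length 2·area/AB ≈ 3.149.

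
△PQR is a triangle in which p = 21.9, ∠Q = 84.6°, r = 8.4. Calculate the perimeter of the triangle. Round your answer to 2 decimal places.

By the law of cosines, q² = r² + p² − 2·r·p·cos Q = 515.55, so q ≈ 22.706.
Semiperimeter s = (21.9+22.706+8.4)/2 = 26.503.
Perimeter = 21.9 + 22.706 + 8.4 = 53.006.

53.01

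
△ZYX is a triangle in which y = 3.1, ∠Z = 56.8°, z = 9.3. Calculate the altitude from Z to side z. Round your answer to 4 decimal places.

Law of sines: sin Y = y·sin Z/z ≈ 0.27892.
Since z ≥ y, only the acute value applies: ∠Y ≈ 16.20°.
Then ∠X = 180° − ∠Z − ∠Y ≈ 107.00°.
Law of sines gives x = z·sin X/sin Z ≈ 10.628.
Area = ½·z·y·sin X ≈ 13.785.
The altitude from Z has length 2·area/z ≈ 2.9645.

2.9645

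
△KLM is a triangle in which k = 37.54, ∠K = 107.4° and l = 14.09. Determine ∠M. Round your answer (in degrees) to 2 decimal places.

51.61

Law of sines: sin L = l·sin K/k ≈ 0.35816.
Since k ≥ l, only the acute value applies: ∠L ≈ 20.99°.
Then ∠M = 180° − ∠K − ∠L ≈ 51.61°.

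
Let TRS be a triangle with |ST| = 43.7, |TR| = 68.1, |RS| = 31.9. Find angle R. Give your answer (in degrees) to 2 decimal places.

By the law of cosines, cos R = (|TR|² + |RS|² − |ST|²) / (2·|TR|·|RS|) ≈ 0.86208, so ∠R ≈ 30.45°.

30.45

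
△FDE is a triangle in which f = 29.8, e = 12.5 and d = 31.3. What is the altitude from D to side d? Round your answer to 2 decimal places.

h_D ≈ 11.86

Semiperimeter s = (29.8 + 31.3 + 12.5)/2 = 36.8.
Heron's formula: area = √(36.8·7·5.5·24.3) ≈ 185.55.
The altitude from D has length 2·area/d ≈ 11.856.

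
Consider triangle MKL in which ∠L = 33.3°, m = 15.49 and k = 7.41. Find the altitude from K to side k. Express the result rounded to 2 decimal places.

h_K ≈ 8.50

By the law of cosines, l² = m² + k² − 2·m·k·cos L = 102.98, so l ≈ 10.148.
Area = ½·m·k·sin L ≈ 31.509.
The altitude from K has length 2·area/k ≈ 8.5044.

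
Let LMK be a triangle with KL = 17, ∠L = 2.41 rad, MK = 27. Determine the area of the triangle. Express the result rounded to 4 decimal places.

67.2638

Law of sines: sin M = KL·sin L/MK ≈ 0.42063.
Since MK ≥ KL, only the acute value applies: ∠M ≈ 0.434 rad.
Then ∠K = π − ∠L − ∠M ≈ 0.297 rad.
Law of sines gives LM = MK·sin K/sin L ≈ 11.845.
Area = ½·MK·KL·sin K ≈ 67.264.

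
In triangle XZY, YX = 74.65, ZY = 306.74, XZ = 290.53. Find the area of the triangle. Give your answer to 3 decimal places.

area ≈ 10795.264

Semiperimeter s = (306.74 + 74.65 + 290.53)/2 = 335.96.
Heron's formula: area = √(335.96·29.22·261.31·45.43) ≈ 10795.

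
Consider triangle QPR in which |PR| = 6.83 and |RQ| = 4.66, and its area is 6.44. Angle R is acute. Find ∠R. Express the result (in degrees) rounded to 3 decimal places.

From area = ½·|PR|·|RQ|·sin R, we get sin R = 2·area/(|PR|·|RQ|) ≈ 0.40468.
Taking the acute solution, ∠R ≈ 23.87°.

∠R ≈ 23.871°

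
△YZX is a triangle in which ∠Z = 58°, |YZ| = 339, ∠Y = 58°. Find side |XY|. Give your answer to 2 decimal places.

The third angle is ∠X = 180° − ∠Y − ∠Z = 64.00°.
Law of sines: |XY| = |YZ|·sin Z/sin X ≈ 319.86.

319.86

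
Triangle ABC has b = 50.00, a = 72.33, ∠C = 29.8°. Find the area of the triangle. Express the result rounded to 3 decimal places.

898.653

Area = ½·a·b·sin C ≈ 898.65.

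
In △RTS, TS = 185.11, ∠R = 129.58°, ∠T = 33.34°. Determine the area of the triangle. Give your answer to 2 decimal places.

area ≈ 3588.31

The third angle is ∠S = 180° − ∠R − ∠T = 17.08°.
Law of sines: SR = TS·sin T/sin R ≈ 132.
Law of sines: RT = TS·sin S/sin R ≈ 70.54.
Area = ½·TS·SR·sin S ≈ 3588.3.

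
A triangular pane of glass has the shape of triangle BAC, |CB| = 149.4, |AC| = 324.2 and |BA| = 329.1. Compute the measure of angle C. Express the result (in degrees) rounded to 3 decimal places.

By the law of cosines, cos C = (|AC|² + |CB|² − |BA|²) / (2·|AC|·|CB|) ≈ 0.19737, so ∠C ≈ 78.62°.

78.617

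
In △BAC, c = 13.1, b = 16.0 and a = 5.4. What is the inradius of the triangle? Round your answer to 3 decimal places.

r ≈ 1.888

Semiperimeter s = (16 + 5.4 + 13.1)/2 = 17.25.
Heron's formula: area = √(17.25·1.25·11.85·4.15) ≈ 32.564.
Inradius = area/s = 32.564/17.25 ≈ 1.8877.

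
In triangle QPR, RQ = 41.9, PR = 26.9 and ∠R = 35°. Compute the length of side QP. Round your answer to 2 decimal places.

25.15

By the law of cosines, QP² = PR² + RQ² − 2·PR·RQ·cos R = 632.67, so QP ≈ 25.153.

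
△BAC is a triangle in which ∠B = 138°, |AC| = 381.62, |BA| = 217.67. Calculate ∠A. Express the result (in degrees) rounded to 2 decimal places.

∠A ≈ 19.56°

Law of sines: sin C = |BA|·sin B/|AC| ≈ 0.38166.
Since |AC| ≥ |BA|, only the acute value applies: ∠C ≈ 22.44°.
Then ∠A = 180° − ∠B − ∠C ≈ 19.56°.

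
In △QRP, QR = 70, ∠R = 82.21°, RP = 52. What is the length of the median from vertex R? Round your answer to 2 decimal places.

m_R ≈ 46.34

By the law of cosines, PQ² = QR² + RP² − 2·QR·RP·cos R = 6617.2, so PQ ≈ 81.346.
Median from R: ½√(2·QR² + 2·RP² − PQ²) ≈ 46.343.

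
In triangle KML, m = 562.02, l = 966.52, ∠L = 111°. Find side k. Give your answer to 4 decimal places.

Law of sines: sin M = m·sin L/l ≈ 0.54287.
Since l ≥ m, only the acute value applies: ∠M ≈ 32.88°.
Then ∠K = 180° − ∠L − ∠M ≈ 36.12°.
Law of sines gives k = l·sin K/sin L ≈ 610.29.

610.2922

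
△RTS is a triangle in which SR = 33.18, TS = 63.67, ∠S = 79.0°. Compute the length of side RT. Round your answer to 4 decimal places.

65.9438

By the law of cosines, RT² = TS² + SR² − 2·TS·SR·cos S = 4348.6, so RT ≈ 65.944.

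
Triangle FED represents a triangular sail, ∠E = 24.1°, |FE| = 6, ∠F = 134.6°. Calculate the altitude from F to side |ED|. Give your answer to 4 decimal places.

The third angle is ∠D = 180° − ∠F − ∠E = 21.30°.
Law of sines: |ED| = |FE|·sin F/sin D ≈ 11.761.
Law of sines: |DF| = |FE|·sin E/sin D ≈ 6.7446.
Area = ½·|FE|·|ED|·sin E ≈ 14.407.
The altitude from F has length 2·area/|ED| ≈ 2.45.

h_F ≈ 2.4500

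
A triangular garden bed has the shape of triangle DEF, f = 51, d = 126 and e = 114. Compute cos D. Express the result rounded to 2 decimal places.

By the law of cosines, cos D = (e² + f² − d²) / (2·e·f) ≈ -0.02399, so ∠D ≈ 91.37°.

-0.02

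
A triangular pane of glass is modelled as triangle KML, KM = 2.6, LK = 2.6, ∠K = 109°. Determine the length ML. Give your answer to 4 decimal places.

By the law of cosines, ML² = LK² + KM² − 2·LK·KM·cos K = 17.922, so ML ≈ 4.2334.

4.2334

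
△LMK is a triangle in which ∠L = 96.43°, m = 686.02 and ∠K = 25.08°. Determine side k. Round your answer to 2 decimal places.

341.09

The third angle is ∠M = 180° − ∠K − ∠L = 58.49°.
Law of sines: k = m·sin K/sin M ≈ 341.09.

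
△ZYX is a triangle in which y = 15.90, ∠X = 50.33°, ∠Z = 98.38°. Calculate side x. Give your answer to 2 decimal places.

23.56

The third angle is ∠Y = 180° − ∠X − ∠Z = 31.29°.
Law of sines: x = y·sin X/sin Y ≈ 23.565.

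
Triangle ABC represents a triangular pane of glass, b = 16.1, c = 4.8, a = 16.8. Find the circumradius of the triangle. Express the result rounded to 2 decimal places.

R ≈ 8.40

By the law of cosines, cos A = (b² + c² − a²) / (2·b·c) ≈ 0.00006, so ∠A ≈ 90.00°.
Circumradius = a/(2 sin A) ≈ 8.4.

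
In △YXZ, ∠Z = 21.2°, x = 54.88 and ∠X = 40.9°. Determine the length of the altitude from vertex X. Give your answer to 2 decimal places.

The third angle is ∠Y = 180° − ∠X − ∠Z = 117.90°.
Law of sines: y = x·sin Y/sin X ≈ 74.077.
Law of sines: z = x·sin Z/sin X ≈ 30.311.
Area = ½·x·y·sin Z ≈ 735.06.
The altitude from X has length 2·area/x ≈ 26.788.

26.79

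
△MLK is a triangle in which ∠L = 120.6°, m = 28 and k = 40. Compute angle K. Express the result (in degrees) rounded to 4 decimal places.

By the law of cosines, l² = k² + m² − 2·k·m·cos L = 3524.3, so l ≈ 59.365.
Law of cosines again: cos K = (m² + l² − k²)/(2·m·l) ≈ 0.81464, so ∠K ≈ 35.45°.

∠K ≈ 35.4479°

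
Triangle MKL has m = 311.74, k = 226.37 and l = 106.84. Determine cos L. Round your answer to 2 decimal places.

0.97

By the law of cosines, cos L = (m² + k² − l²) / (2·m·k) ≈ 0.97076, so ∠L ≈ 13.89°.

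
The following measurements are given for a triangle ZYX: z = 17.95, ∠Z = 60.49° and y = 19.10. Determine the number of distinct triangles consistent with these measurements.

y·sin Z = 19.10·sin(60.49°) ≈ 16.62.
Since y sin Z < z < y (16.62 < 17.95 < 19.10), two triangles exist.

2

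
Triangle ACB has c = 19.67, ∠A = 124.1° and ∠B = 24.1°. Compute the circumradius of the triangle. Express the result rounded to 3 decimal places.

The third angle is ∠C = 180° − ∠B − ∠A = 31.80°.
Law of sines: a = c·sin A/sin C ≈ 30.91.
Law of sines: b = c·sin B/sin C ≈ 15.242.
Circumradius = c/(2 sin C) ≈ 18.664.

R ≈ 18.664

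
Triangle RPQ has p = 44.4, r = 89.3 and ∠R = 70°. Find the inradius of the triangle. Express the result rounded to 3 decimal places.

Law of sines: sin P = p·sin R/r ≈ 0.46722.
Since r ≥ p, only the acute value applies: ∠P ≈ 27.85°.
Then ∠Q = 180° − ∠R − ∠P ≈ 82.15°.
Law of sines gives q = r·sin Q/sin R ≈ 94.14.
Area = ½·r·p·sin Q ≈ 1963.9.
Semiperimeter s = (89.3+44.4+94.14)/2 = 113.92.
Inradius = area/s = 1963.9/113.92 ≈ 17.239.

17.239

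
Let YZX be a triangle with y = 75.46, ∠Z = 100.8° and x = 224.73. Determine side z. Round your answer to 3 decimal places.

250.106

By the law of cosines, z² = x² + y² − 2·x·y·cos Z = 62553, so z ≈ 250.11.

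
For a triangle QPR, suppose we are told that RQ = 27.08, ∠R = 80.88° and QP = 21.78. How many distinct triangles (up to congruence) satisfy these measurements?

RQ·sin R = 27.08·sin(80.88°) ≈ 26.74.
Since QP = 21.78 < 26.74 = RQ sin R, no triangle exists.

0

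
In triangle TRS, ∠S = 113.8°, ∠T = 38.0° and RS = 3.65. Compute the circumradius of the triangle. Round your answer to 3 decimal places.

2.964

The third angle is ∠R = 180° − ∠S − ∠T = 28.20°.
Law of sines: ST = RS·sin R/sin T ≈ 2.8016.
Law of sines: TR = RS·sin S/sin T ≈ 5.4244.
Circumradius = RS/(2 sin T) ≈ 2.9643.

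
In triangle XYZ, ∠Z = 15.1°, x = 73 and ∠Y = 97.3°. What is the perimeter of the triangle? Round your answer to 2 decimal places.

The third angle is ∠X = 180° − ∠Y − ∠Z = 67.60°.
Law of sines: y = x·sin Y/sin X ≈ 78.318.
Law of sines: z = x·sin Z/sin X ≈ 20.569.
Semiperimeter s = (73+78.318+20.569)/2 = 85.943.
Perimeter = 73 + 78.318 + 20.569 = 171.89.

171.89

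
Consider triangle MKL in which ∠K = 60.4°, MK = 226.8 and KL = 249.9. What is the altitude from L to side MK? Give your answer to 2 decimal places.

217.29

By the law of cosines, LM² = MK² + KL² − 2·MK·KL·cos K = 57898, so LM ≈ 240.62.
Area = ½·MK·KL·sin K ≈ 24640.
The altitude from L has length 2·area/MK ≈ 217.29.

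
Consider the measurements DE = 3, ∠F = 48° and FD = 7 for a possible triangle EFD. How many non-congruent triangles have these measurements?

0

FD·sin F = 7·sin(48°) ≈ 5.202.
Since DE = 3 < 5.202 = FD sin F, no triangle exists.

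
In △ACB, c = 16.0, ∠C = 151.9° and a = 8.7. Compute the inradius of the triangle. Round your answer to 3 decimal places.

Law of sines: sin A = a·sin C/c ≈ 0.25611.
Since c ≥ a, only the acute value applies: ∠A ≈ 14.84°.
Then ∠B = 180° − ∠C − ∠A ≈ 13.26°.
Law of sines gives b = c·sin B/sin C ≈ 7.7918.
Area = ½·c·a·sin B ≈ 15.965.
Semiperimeter s = (8.7+16+7.7918)/2 = 16.246.
Inradius = area/s = 15.965/16.246 ≈ 0.98269.

r ≈ 0.983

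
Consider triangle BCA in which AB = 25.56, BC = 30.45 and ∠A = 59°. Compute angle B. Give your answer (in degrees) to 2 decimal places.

Law of sines: sin C = AB·sin A/BC ≈ 0.71951.
Since BC ≥ AB, only the acute value applies: ∠C ≈ 46.01°.
Then ∠B = 180° − ∠A − ∠C ≈ 74.99°.

74.99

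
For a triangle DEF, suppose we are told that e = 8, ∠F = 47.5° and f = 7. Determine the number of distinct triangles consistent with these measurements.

e·sin F = 8·sin(47.5°) ≈ 5.898.
Since e sin F < f < e (5.898 < 7 < 8), two triangles exist.

2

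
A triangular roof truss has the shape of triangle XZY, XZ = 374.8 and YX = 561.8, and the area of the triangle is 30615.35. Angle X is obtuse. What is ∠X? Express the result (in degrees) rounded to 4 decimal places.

From area = ½·YX·XZ·sin X, we get sin X = 2·area/(YX·XZ) ≈ 0.29080.
Taking the obtuse solution, ∠X ≈ 163.09°.

163.0944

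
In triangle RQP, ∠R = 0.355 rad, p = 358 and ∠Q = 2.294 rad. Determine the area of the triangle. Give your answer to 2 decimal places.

The third angle is ∠P = π − ∠R − ∠Q = 0.493 rad.
Law of sines: r = p·sin R/sin P ≈ 263.13.
Law of sines: q = p·sin Q/sin P ≈ 567.52.
Area = ½·p·r·sin Q ≈ 35311.

35310.59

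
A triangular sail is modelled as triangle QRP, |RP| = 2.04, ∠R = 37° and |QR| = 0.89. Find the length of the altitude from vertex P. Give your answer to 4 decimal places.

By the law of cosines, |PQ|² = |QR|² + |RP|² − 2·|QR|·|RP|·cos R = 2.0537, so |PQ| ≈ 1.4331.
Area = ½·|QR|·|RP|·sin R ≈ 0.54633.
The altitude from P has length 2·area/|QR| ≈ 1.2277.

h_P ≈ 1.2277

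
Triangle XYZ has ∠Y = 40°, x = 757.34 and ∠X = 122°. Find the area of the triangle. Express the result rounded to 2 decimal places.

The third angle is ∠Z = 180° − ∠X − ∠Y = 18.00°.
Law of sines: y = x·sin Y/sin X ≈ 574.03.
Law of sines: z = x·sin Z/sin X ≈ 275.96.
Area = ½·x·y·sin Z ≈ 67171.

67170.90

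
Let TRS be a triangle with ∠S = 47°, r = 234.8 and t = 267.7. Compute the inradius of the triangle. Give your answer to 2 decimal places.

By the law of cosines, s² = t² + r² − 2·t·r·cos S = 41059, so s ≈ 202.63.
Area = ½·t·r·sin S ≈ 22985.
Semiperimeter p = (267.7+234.8+202.63)/2 = 352.57.
Inradius = area/p = 22985/352.57 ≈ 65.194.

65.19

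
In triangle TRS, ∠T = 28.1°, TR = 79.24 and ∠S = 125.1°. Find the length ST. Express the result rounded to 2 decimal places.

The third angle is ∠R = 180° − ∠S − ∠T = 26.80°.
Law of sines: ST = TR·sin R/sin S ≈ 43.669.

43.67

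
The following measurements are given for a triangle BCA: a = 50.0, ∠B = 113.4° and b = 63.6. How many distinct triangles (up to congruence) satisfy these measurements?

a·sin B = 50.0·sin(113.4°) ≈ 45.89.
Since ∠B is not acute, a triangle exists only if b > a; here b > a, so there is exactly one triangle.

1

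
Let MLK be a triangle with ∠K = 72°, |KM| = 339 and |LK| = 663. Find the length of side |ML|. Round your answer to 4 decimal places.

By the law of cosines, |ML|² = |LK|² + |KM|² − 2·|LK|·|KM|·cos K = 4.1558e+05, so |ML| ≈ 644.66.

644.6569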